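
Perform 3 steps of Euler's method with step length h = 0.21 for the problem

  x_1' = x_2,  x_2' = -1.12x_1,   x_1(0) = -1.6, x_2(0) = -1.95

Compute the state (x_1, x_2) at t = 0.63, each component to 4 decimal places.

Euler on (x_1,x_2): x_1_{n+1} = x_1_n + h·x_1', x_2_{n+1} = x_2_n + h·x_2'.
0.000000: (-1.600000, -1.950000); f=(-1.950000, 1.792000) → (-2.009500, -1.573680)
0.210000: (-2.009500, -1.573680); f=(-1.573680, 2.250640) → (-2.339973, -1.101046)
0.420000: (-2.339973, -1.101046); f=(-1.101046, 2.620770) → (-2.571192, -0.550684)
(x_1(0.63), x_2(0.63)) ≈ (-2.5712, -0.5507)

-2.5712, -0.5507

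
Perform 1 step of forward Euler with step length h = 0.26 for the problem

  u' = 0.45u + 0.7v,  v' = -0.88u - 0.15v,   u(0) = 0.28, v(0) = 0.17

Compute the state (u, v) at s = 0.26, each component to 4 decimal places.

0.3437, 0.0993

Euler on (u,v): u_{n+1} = u_n + h·u', v_{n+1} = v_n + h·v'.
0.000000: (0.280000, 0.170000); f=(0.245000, -0.271900) → (0.343700, 0.099306)
(u(0.26), v(0.26)) ≈ (0.3437, 0.0993)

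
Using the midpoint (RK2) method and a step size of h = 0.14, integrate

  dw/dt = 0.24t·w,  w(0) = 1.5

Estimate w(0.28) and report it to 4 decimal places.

Midpoint: k1 = f(t_n, w_n); k2 = f(t_n + h/2, w_n + (h/2)·k1); w_{n+1} = w_n + h·k2.
t=0.000000, w=1.500000:
  k1 = f(0.000000, 1.500000) = 0.000000
  k2 = f(0.070000, 1.500000) = 0.025200
  w ← 1.500000 + 0.14·0.025200 = 1.503528
t=0.140000, w=1.503528:
  k1 = f(0.140000, 1.503528) = 0.050519
  k2 = f(0.210000, 1.507064) = 0.075956
  w ← 1.503528 + 0.14·0.075956 = 1.514162
w(0.28) ≈ 1.5142

1.5142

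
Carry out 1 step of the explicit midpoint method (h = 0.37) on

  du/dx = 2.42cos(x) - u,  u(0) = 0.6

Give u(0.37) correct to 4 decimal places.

Midpoint: k1 = f(x_n, u_n); k2 = f(x_n + h/2, u_n + (h/2)·k1); u_{n+1} = u_n + h·k2.
x=0.000000, u=0.600000:
  k1 = f(0.000000, 0.600000) = 1.820000
  k2 = f(0.185000, 0.936700) = 1.442006
  u ← 0.600000 + 0.37·1.442006 = 1.133542
u(0.37) ≈ 1.1335

1.1335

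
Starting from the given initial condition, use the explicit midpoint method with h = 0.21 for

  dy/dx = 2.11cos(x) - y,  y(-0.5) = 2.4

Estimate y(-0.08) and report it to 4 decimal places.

2.2725

Midpoint: k1 = f(x_n, y_n); k2 = f(x_n + h/2, y_n + (h/2)·k1); y_{n+1} = y_n + h·k2.
x=-0.500000, y=2.400000:
  k1 = f(-0.500000, 2.400000) = -0.548301
  k2 = f(-0.395000, 2.342428) = -0.394906
  y ← 2.400000 + 0.21·(-0.394906) = 2.317070
x=-0.290000, y=2.317070:
  k1 = f(-0.290000, 2.317070) = -0.295175
  k2 = f(-0.185000, 2.286076) = -0.212081
  y ← 2.317070 + 0.21·(-0.212081) = 2.272533
y(-0.08) ≈ 2.2725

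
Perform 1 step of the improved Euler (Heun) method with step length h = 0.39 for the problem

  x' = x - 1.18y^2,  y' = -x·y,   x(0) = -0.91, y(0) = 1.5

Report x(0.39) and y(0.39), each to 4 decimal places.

Heun on (x,y): k1 = f(t_n, state_n); k2 = f(t_n + h, state_n + h·k1); state_{n+1} = state_n + (h/2)·(k1 + k2).
0.000000: (-0.910000, 1.500000)
  k1 = (-3.565000, 1.365000)
  predictor → (-2.300350, 2.032350)
  k2 = (-7.174277, 4.675116)
  → (-3.004159, 2.677823)
(x(0.39), y(0.39)) ≈ (-3.0042, 2.6778)

-3.0042, 2.6778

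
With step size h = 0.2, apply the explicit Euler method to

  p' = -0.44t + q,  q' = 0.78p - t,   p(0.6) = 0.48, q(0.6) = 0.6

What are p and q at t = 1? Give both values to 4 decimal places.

0.5878, 0.4802

Euler on (p,q): p_{n+1} = p_n + h·p', q_{n+1} = q_n + h·q'.
0.600000: (0.480000, 0.600000); f=(0.336000, -0.225600) → (0.547200, 0.554880)
0.800000: (0.547200, 0.554880); f=(0.202880, -0.373184) → (0.587776, 0.480243)
(p(1), q(1)) ≈ (0.5878, 0.4802)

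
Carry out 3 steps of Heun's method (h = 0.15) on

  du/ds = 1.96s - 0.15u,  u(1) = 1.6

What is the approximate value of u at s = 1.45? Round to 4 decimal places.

2.5429

Heun: k1 = f(s_n, u_n); k2 = f(s_n + h, u_n + h·k1); u_{n+1} = u_n + (h/2)·(k1 + k2).
s=1.000000, u=1.600000:
  k1 = f(1.000000, 1.600000) = 1.720000
  k2 = f(1.150000, 1.858000) = 1.975300
  u ← 1.600000 + (0.15/2)·(1.720000 + 1.975300) = 1.877147
s=1.150000, u=1.877147:
  k1 = f(1.150000, 1.877147) = 1.972428
  k2 = f(1.300000, 2.173012) = 2.222048
  u ← 1.877147 + (0.15/2)·(1.972428 + 2.222048) = 2.191733
s=1.300000, u=2.191733:
  k1 = f(1.300000, 2.191733) = 2.219240
  k2 = f(1.450000, 2.524619) = 2.463307
  u ← 2.191733 + (0.15/2)·(2.219240 + 2.463307) = 2.542924
u(1.45) ≈ 2.5429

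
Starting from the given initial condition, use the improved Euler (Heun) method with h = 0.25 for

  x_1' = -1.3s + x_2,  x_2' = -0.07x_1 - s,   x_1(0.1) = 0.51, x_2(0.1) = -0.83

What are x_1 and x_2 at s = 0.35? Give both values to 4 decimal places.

0.2251, -0.8931

Heun on (x_1,x_2): k1 = f(s_n, state_n); k2 = f(s_n + h, state_n + h·k1); state_{n+1} = state_n + (h/2)·(k1 + k2).
0.100000: (0.510000, -0.830000)
  k1 = (-0.960000, -0.135700)
  predictor → (0.270000, -0.863925)
  k2 = (-1.318925, -0.368900)
  → (0.225134, -0.893075)
(x_1(0.35), x_2(0.35)) ≈ (0.2251, -0.8931)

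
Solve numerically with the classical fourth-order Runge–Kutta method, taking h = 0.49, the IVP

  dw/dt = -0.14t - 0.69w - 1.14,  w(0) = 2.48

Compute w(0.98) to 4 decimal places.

0.3951

RK4: k1 = f(t_n, w_n); k2 = f(t_n + h/2, w_n + (h/2)·k1); k3 = f(t_n + h/2, w_n + (h/2)·k2); k4 = f(t_n + h, w_n + h·k3); w_{n+1} = w_n + (h/6)·(k1 + 2k2 + 2k3 + k4).
t=0.000000, w=2.480000:
  k1 = f(0.000000, 2.480000) = -2.851200
  k2 = f(0.245000, 1.781456) = -2.403505
  k3 = f(0.245000, 1.891141) = -2.479188
  k4 = f(0.490000, 1.265198) = -2.081587
  w ← 2.480000 + (0.49/6)·(k1 + 2k2 + 2k3 + k4) = 1.279649
t=0.490000, w=1.279649:
  k1 = f(0.490000, 1.279649) = -2.091558
  k2 = f(0.735000, 0.767218) = -1.772280
  k3 = f(0.735000, 0.845441) = -1.826254
  k4 = f(0.980000, 0.384785) = -1.542702
  w ← 1.279649 + (0.49/6)·(k1 + 2k2 + 2k3 + k4) = 0.395091
w(0.98) ≈ 0.3951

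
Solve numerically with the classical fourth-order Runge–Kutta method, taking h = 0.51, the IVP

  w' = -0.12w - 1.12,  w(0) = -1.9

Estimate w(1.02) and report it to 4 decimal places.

-2.7564

RK4: k1 = f(x_n, w_n); k2 = f(x_n + h/2, w_n + (h/2)·k1); k3 = f(x_n + h/2, w_n + (h/2)·k2); k4 = f(x_n + h, w_n + h·k3); w_{n+1} = w_n + (h/6)·(k1 + 2k2 + 2k3 + k4).
x=0.000000, w=-1.900000:
  k1 = f(0.000000, -1.900000) = -0.892000
  k2 = f(0.255000, -2.127460) = -0.864705
  k3 = f(0.255000, -2.120500) = -0.865540
  k4 = f(0.510000, -2.341425) = -0.839029
  w ← -1.900000 + (0.51/6)·(k1 + 2k2 + 2k3 + k4) = -2.341279
x=0.510000, w=-2.341279:
  k1 = f(0.510000, -2.341279) = -0.839047
  k2 = f(0.765000, -2.555236) = -0.813372
  k3 = f(0.765000, -2.548689) = -0.814157
  k4 = f(1.020000, -2.756499) = -0.789220
  w ← -2.341279 + (0.51/6)·(k1 + 2k2 + 2k3 + k4) = -2.756362
w(1.02) ≈ -2.7564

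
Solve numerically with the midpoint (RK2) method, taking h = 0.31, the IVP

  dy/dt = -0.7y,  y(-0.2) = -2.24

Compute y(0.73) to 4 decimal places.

Midpoint: k1 = f(t_n, y_n); k2 = f(t_n + h/2, y_n + (h/2)·k1); y_{n+1} = y_n + h·k2.
t=-0.200000, y=-2.240000:
  k1 = f(-0.200000, -2.240000) = 1.568000
  k2 = f(-0.045000, -1.996960) = 1.397872
  y ← -2.240000 + 0.31·1.397872 = -1.806660
t=0.110000, y=-1.806660:
  k1 = f(0.110000, -1.806660) = 1.264662
  k2 = f(0.265000, -1.610637) = 1.127446
  y ← -1.806660 + 0.31·1.127446 = -1.457151
t=0.420000, y=-1.457151:
  k1 = f(0.420000, -1.457151) = 1.020006
  k2 = f(0.575000, -1.299050) = 0.909335
  y ← -1.457151 + 0.31·0.909335 = -1.175257
y(0.73) ≈ -1.1753

-1.1753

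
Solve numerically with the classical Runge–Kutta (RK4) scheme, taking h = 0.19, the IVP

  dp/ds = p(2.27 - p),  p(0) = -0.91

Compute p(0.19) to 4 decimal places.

RK4: k1 = f(s_n, p_n); k2 = f(s_n + h/2, p_n + (h/2)·k1); k3 = f(s_n + h/2, p_n + (h/2)·k2); k4 = f(s_n + h, p_n + h·k3); p_{n+1} = p_n + (h/6)·(k1 + 2k2 + 2k3 + k4).
s=0.000000, p=-0.910000:
  k1 = f(0.000000, -0.910000) = -2.893800
  k2 = f(0.095000, -1.184911) = -4.093762
  k3 = f(0.095000, -1.298907) = -4.635680
  k4 = f(0.190000, -1.790779) = -7.271959
  p ← -0.910000 + (0.19/6)·(k1 + 2k2 + 2k3 + k4) = -1.784780
p(0.19) ≈ -1.7848

-1.7848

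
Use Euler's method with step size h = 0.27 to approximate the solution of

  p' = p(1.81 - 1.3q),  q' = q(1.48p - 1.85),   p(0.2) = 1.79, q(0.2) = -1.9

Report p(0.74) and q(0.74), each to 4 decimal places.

Euler on (p,q): p_{n+1} = p_n + h·p', q_{n+1} = q_n + h·q'.
0.200000: (1.790000, -1.900000); f=(7.661200, -1.518480) → (3.858524, -2.309990)
0.470000: (3.858524, -2.309990); f=(18.571024, -8.917982) → (8.872700, -4.717845)
(p(0.74), q(0.74)) ≈ (8.8727, -4.7178)

8.8727, -4.7178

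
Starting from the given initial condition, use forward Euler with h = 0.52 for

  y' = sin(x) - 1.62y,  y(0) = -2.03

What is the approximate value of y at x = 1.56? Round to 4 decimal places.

Euler: y_{n+1} = y_n + h·f(x_n, y_n).
x=0.000000, y=-2.030000: f=3.288600 → y ← -2.030000 + 0.52·3.288600 = -0.319928
x=0.520000, y=-0.319928: f=1.015163 → y ← -0.319928 + 0.52·1.015163 = 0.207957
x=1.040000, y=0.207957: f=0.525514 → y ← 0.207957 + 0.52·0.525514 = 0.481224
y(1.56) ≈ 0.4812

0.4812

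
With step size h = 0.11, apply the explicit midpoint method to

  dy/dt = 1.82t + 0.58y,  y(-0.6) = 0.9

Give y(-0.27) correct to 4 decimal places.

0.7978

Midpoint: k1 = f(t_n, y_n); k2 = f(t_n + h/2, y_n + (h/2)·k1); y_{n+1} = y_n + h·k2.
t=-0.600000, y=0.900000:
  k1 = f(-0.600000, 0.900000) = -0.570000
  k2 = f(-0.545000, 0.868650) = -0.488083
  y ← 0.900000 + 0.11·(-0.488083) = 0.846311
t=-0.490000, y=0.846311:
  k1 = f(-0.490000, 0.846311) = -0.400940
  k2 = f(-0.435000, 0.824259) = -0.313630
  y ← 0.846311 + 0.11·(-0.313630) = 0.811812
t=-0.380000, y=0.811812:
  k1 = f(-0.380000, 0.811812) = -0.220749
  k2 = f(-0.325000, 0.799670) = -0.127691
  y ← 0.811812 + 0.11·(-0.127691) = 0.797766
y(-0.27) ≈ 0.7978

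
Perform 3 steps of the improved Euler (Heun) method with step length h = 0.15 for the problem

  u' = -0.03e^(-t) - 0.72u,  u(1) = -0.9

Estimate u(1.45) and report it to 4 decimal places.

Heun: k1 = f(t_n, u_n); k2 = f(t_n + h, u_n + h·k1); u_{n+1} = u_n + (h/2)·(k1 + k2).
t=1.000000, u=-0.900000:
  k1 = f(1.000000, -0.900000) = 0.636964
  k2 = f(1.150000, -0.804455) = 0.569709
  u ← -0.900000 + (0.15/2)·(0.636964 + 0.569709) = -0.809500
t=1.150000, u=-0.809500:
  k1 = f(1.150000, -0.809500) = 0.573341
  k2 = f(1.300000, -0.723498) = 0.512743
  u ← -0.809500 + (0.15/2)·(0.573341 + 0.512743) = -0.728043
t=1.300000, u=-0.728043:
  k1 = f(1.300000, -0.728043) = 0.516015
  k2 = f(1.450000, -0.650641) = 0.461424
  u ← -0.728043 + (0.15/2)·(0.516015 + 0.461424) = -0.654735
u(1.45) ≈ -0.6547

-0.6547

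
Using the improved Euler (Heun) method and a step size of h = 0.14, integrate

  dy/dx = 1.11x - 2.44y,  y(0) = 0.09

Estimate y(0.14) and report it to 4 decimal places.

0.0754

Heun: k1 = f(x_n, y_n); k2 = f(x_n + h, y_n + h·k1); y_{n+1} = y_n + (h/2)·(k1 + k2).
x=0.000000, y=0.090000:
  k1 = f(0.000000, 0.090000) = -0.219600
  k2 = f(0.140000, 0.059256) = 0.010815
  y ← 0.090000 + (0.14/2)·(-0.219600 + 0.010815) = 0.075385
y(0.14) ≈ 0.0754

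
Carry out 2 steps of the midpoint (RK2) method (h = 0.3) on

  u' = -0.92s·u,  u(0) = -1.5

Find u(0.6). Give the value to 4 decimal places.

Midpoint: k1 = f(s_n, u_n); k2 = f(s_n + h/2, u_n + (h/2)·k1); u_{n+1} = u_n + h·k2.
s=0.000000, u=-1.500000:
  k1 = f(0.000000, -1.500000) = 0.000000
  k2 = f(0.150000, -1.500000) = 0.207000
  u ← -1.500000 + 0.3·0.207000 = -1.437900
s=0.300000, u=-1.437900:
  k1 = f(0.300000, -1.437900) = 0.396860
  k2 = f(0.450000, -1.378371) = 0.570646
  u ← -1.437900 + 0.3·0.570646 = -1.266706
u(0.6) ≈ -1.2667

-1.2667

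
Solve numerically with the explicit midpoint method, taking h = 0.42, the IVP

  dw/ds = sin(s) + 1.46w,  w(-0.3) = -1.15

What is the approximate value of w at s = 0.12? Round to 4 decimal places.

-2.1472

Midpoint: k1 = f(s_n, w_n); k2 = f(s_n + h/2, w_n + (h/2)·k1); w_{n+1} = w_n + h·k2.
s=-0.300000, w=-1.150000:
  k1 = f(-0.300000, -1.150000) = -1.974520
  k2 = f(-0.090000, -1.564649) = -2.374266
  w ← -1.150000 + 0.42·(-2.374266) = -2.147192
w(0.12) ≈ -2.1472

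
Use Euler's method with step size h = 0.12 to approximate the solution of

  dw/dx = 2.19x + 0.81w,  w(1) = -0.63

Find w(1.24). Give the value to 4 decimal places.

Euler: w_{n+1} = w_n + h·f(x_n, w_n).
x=1.000000, w=-0.630000: f=1.679700 → w ← -0.630000 + 0.12·1.679700 = -0.428436
x=1.120000, w=-0.428436: f=2.105767 → w ← -0.428436 + 0.12·2.105767 = -0.175744
w(1.24) ≈ -0.1757

-0.1757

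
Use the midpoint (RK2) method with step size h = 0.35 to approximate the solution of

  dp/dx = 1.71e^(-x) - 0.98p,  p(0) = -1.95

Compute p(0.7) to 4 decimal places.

-0.4313

Midpoint: k1 = f(x_n, p_n); k2 = f(x_n + h/2, p_n + (h/2)·k1); p_{n+1} = p_n + h·k2.
x=0.000000, p=-1.950000:
  k1 = f(0.000000, -1.950000) = 3.621000
  k2 = f(0.175000, -1.316325) = 2.725470
  p ← -1.950000 + 0.35·2.725470 = -0.996085
x=0.350000, p=-0.996085:
  k1 = f(0.350000, -0.996085) = 2.181180
  k2 = f(0.525000, -0.614379) = 1.613651
  p ← -0.996085 + 0.35·1.613651 = -0.431308
p(0.7) ≈ -0.4313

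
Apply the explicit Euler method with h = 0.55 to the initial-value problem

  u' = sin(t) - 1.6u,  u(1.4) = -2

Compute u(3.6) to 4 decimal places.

Euler: u_{n+1} = u_n + h·f(t_n, u_n).
t=1.400000, u=-2.000000: f=4.185450 → u ← -2.000000 + 0.55·4.185450 = 0.301997
t=1.950000, u=0.301997: f=0.445764 → u ← 0.301997 + 0.55·0.445764 = 0.547168
t=2.500000, u=0.547168: f=-0.276996 → u ← 0.547168 + 0.55·(-0.276996) = 0.394820
t=3.050000, u=0.394820: f=-0.540247 → u ← 0.394820 + 0.55·(-0.540247) = 0.097684
u(3.6) ≈ 0.0977

0.0977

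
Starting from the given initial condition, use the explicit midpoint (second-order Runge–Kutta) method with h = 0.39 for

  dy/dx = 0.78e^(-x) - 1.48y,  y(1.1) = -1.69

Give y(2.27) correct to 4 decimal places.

-0.2808

Midpoint: k1 = f(x_n, y_n); k2 = f(x_n + h/2, y_n + (h/2)·k1); y_{n+1} = y_n + h·k2.
x=1.100000, y=-1.690000:
  k1 = f(1.100000, -1.690000) = 2.760839
  k2 = f(1.295000, -1.151636) = 1.918062
  y ← -1.690000 + 0.39·1.918062 = -0.941956
x=1.490000, y=-0.941956:
  k1 = f(1.490000, -0.941956) = 1.569885
  k2 = f(1.685000, -0.635828) = 1.085672
  y ← -0.941956 + 0.39·1.085672 = -0.518544
x=1.880000, y=-0.518544:
  k1 = f(1.880000, -0.518544) = 0.886465
  k2 = f(2.075000, -0.345683) = 0.609545
  y ← -0.518544 + 0.39·0.609545 = -0.280821
y(2.27) ≈ -0.2808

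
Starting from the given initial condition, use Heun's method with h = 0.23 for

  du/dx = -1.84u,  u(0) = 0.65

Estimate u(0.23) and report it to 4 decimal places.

Heun: k1 = f(x_n, u_n); k2 = f(x_n + h, u_n + h·k1); u_{n+1} = u_n + (h/2)·(k1 + k2).
x=0.000000, u=0.650000:
  k1 = f(0.000000, 0.650000) = -1.196000
  k2 = f(0.230000, 0.374920) = -0.689853
  u ← 0.650000 + (0.23/2)·(-1.196000 + (-0.689853)) = 0.433127
u(0.23) ≈ 0.4331

0.4331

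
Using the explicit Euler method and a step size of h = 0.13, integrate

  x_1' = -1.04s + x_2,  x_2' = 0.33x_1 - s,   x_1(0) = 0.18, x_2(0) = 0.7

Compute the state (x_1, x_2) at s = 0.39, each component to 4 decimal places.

0.4016, 0.6835

Euler on (x_1,x_2): x_1_{n+1} = x_1_n + h·x_1', x_2_{n+1} = x_2_n + h·x_2'.
0.000000: (0.180000, 0.700000); f=(0.700000, 0.059400) → (0.271000, 0.707722)
0.130000: (0.271000, 0.707722); f=(0.572522, -0.040570) → (0.345428, 0.702448)
0.260000: (0.345428, 0.702448); f=(0.432048, -0.146009) → (0.401594, 0.683467)
(x_1(0.39), x_2(0.39)) ≈ (0.4016, 0.6835)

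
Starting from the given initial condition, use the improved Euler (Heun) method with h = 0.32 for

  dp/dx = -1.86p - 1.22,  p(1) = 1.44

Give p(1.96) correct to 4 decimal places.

-0.2429

Heun: k1 = f(x_n, p_n); k2 = f(x_n + h, p_n + h·k1); p_{n+1} = p_n + (h/2)·(k1 + k2).
x=1.000000, p=1.440000:
  k1 = f(1.000000, 1.440000) = -3.898400
  k2 = f(1.320000, 0.192512) = -1.578072
  p ← 1.440000 + (0.32/2)·(-3.898400 + (-1.578072)) = 0.563764
x=1.320000, p=0.563764:
  k1 = f(1.320000, 0.563764) = -2.268602
  k2 = f(1.640000, -0.162188) = -0.918330
  p ← 0.563764 + (0.32/2)·(-2.268602 + (-0.918330)) = 0.053855
x=1.640000, p=0.053855:
  k1 = f(1.640000, 0.053855) = -1.320171
  k2 = f(1.960000, -0.368599) = -0.534405
  p ← 0.053855 + (0.32/2)·(-1.320171 + (-0.534405)) = -0.242877
p(1.96) ≈ -0.2429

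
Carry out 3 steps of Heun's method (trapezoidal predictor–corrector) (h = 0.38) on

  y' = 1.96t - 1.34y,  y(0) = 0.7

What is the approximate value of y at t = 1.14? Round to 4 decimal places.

1.0038

Heun: k1 = f(t_n, y_n); k2 = f(t_n + h, y_n + h·k1); y_{n+1} = y_n + (h/2)·(k1 + k2).
t=0.000000, y=0.700000:
  k1 = f(0.000000, 0.700000) = -0.938000
  k2 = f(0.380000, 0.343560) = 0.284430
  y ← 0.700000 + (0.38/2)·(-0.938000 + 0.284430) = 0.575822
t=0.380000, y=0.575822:
  k1 = f(0.380000, 0.575822) = -0.026801
  k2 = f(0.760000, 0.565637) = 0.731646
  y ← 0.575822 + (0.38/2)·(-0.026801 + 0.731646) = 0.709742
t=0.760000, y=0.709742:
  k1 = f(0.760000, 0.709742) = 0.538545
  k2 = f(1.140000, 0.914389) = 1.009118
  y ← 0.709742 + (0.38/2)·(0.538545 + 1.009118) = 1.003798
y(1.14) ≈ 1.0038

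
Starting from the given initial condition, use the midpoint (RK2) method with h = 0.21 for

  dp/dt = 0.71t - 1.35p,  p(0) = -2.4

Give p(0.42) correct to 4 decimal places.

Midpoint: k1 = f(t_n, p_n); k2 = f(t_n + h/2, p_n + (h/2)·k1); p_{n+1} = p_n + h·k2.
t=0.000000, p=-2.400000:
  k1 = f(0.000000, -2.400000) = 3.240000
  k2 = f(0.105000, -2.059800) = 2.855280
  p ← -2.400000 + 0.21·2.855280 = -1.800391
t=0.210000, p=-1.800391:
  k1 = f(0.210000, -1.800391) = 2.579628
  k2 = f(0.315000, -1.529530) = 2.288516
  p ← -1.800391 + 0.21·2.288516 = -1.319803
p(0.42) ≈ -1.3198

-1.3198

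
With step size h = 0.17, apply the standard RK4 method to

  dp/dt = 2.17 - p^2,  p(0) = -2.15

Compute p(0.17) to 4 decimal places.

-2.7850

RK4: k1 = f(t_n, p_n); k2 = f(t_n + h/2, p_n + (h/2)·k1); k3 = f(t_n + h/2, p_n + (h/2)·k2); k4 = f(t_n + h, p_n + h·k3); p_{n+1} = p_n + (h/6)·(k1 + 2k2 + 2k3 + k4).
t=0.000000, p=-2.150000:
  k1 = f(0.000000, -2.150000) = -2.452500
  k2 = f(0.085000, -2.358462) = -3.392345
  k3 = f(0.085000, -2.438349) = -3.775548
  k4 = f(0.170000, -2.791843) = -5.624388
  p ← -2.150000 + (0.17/6)·(k1 + 2k2 + 2k3 + k4) = -2.785026
p(0.17) ≈ -2.7850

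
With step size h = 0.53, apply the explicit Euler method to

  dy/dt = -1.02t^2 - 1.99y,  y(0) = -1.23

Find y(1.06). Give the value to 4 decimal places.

Euler: y_{n+1} = y_n + h·f(t_n, y_n).
t=0.000000, y=-1.230000: f=2.447700 → y ← -1.230000 + 0.53·2.447700 = 0.067281
t=0.530000, y=0.067281: f=-0.420407 → y ← 0.067281 + 0.53·(-0.420407) = -0.155535
y(1.06) ≈ -0.1555

-0.1555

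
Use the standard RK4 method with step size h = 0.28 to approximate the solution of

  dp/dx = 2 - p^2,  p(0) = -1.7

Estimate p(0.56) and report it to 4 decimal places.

RK4: k1 = f(x_n, p_n); k2 = f(x_n + h/2, p_n + (h/2)·k1); k3 = f(x_n + h/2, p_n + (h/2)·k2); k4 = f(x_n + h, p_n + h·k3); p_{n+1} = p_n + (h/6)·(k1 + 2k2 + 2k3 + k4).
x=0.000000, p=-1.700000:
  k1 = f(0.000000, -1.700000) = -0.890000
  k2 = f(0.140000, -1.824600) = -1.329165
  k3 = f(0.140000, -1.886083) = -1.557310
  k4 = f(0.280000, -2.136047) = -2.562695
  p ← -1.700000 + (0.28/6)·(k1 + 2k2 + 2k3 + k4) = -2.130530
x=0.280000, p=-2.130530:
  k1 = f(0.280000, -2.130530) = -2.539158
  k2 = f(0.420000, -2.486012) = -4.180257
  k3 = f(0.420000, -2.715766) = -5.375385
  k4 = f(0.560000, -3.635638) = -11.217864
  p ← -2.130530 + (0.28/6)·(k1 + 2k2 + 2k3 + k4) = -3.664384
p(0.56) ≈ -3.6644

-3.6644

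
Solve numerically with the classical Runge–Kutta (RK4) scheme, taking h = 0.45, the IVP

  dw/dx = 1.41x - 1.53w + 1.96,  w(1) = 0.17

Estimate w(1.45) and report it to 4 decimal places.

RK4: k1 = f(x_n, w_n); k2 = f(x_n + h/2, w_n + (h/2)·k1); k3 = f(x_n + h/2, w_n + (h/2)·k2); k4 = f(x_n + h, w_n + h·k3); w_{n+1} = w_n + (h/6)·(k1 + 2k2 + 2k3 + k4).
x=1.000000, w=0.170000:
  k1 = f(1.000000, 0.170000) = 3.109900
  k2 = f(1.225000, 0.869727) = 2.356567
  k3 = f(1.225000, 0.700228) = 2.615902
  k4 = f(1.450000, 1.347156) = 1.943352
  w ← 0.170000 + (0.45/6)·(k1 + 2k2 + 2k3 + k4) = 1.294864
w(1.45) ≈ 1.2949

1.2949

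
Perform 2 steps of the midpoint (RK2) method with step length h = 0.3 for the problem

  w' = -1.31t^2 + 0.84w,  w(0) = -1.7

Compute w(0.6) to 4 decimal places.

-2.8970

Midpoint: k1 = f(t_n, w_n); k2 = f(t_n + h/2, w_n + (h/2)·k1); w_{n+1} = w_n + h·k2.
t=0.000000, w=-1.700000:
  k1 = f(0.000000, -1.700000) = -1.428000
  k2 = f(0.150000, -1.914200) = -1.637403
  w ← -1.700000 + 0.3·(-1.637403) = -2.191221
t=0.300000, w=-2.191221:
  k1 = f(0.300000, -2.191221) = -1.958526
  k2 = f(0.450000, -2.485000) = -2.352675
  w ← -2.191221 + 0.3·(-2.352675) = -2.897023
w(0.6) ≈ -2.8970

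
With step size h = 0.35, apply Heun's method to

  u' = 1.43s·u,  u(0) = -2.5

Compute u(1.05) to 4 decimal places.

Heun: k1 = f(s_n, u_n); k2 = f(s_n + h, u_n + h·k1); u_{n+1} = u_n + (h/2)·(k1 + k2).
s=0.000000, u=-2.500000:
  k1 = f(0.000000, -2.500000) = 0.000000
  k2 = f(0.350000, -2.500000) = -1.251250
  u ← -2.500000 + (0.35/2)·(0.000000 + (-1.251250)) = -2.718969
s=0.350000, u=-2.718969:
  k1 = f(0.350000, -2.718969) = -1.360844
  k2 = f(0.700000, -3.195264) = -3.198459
  u ← -2.718969 + (0.35/2)·(-1.360844 + (-3.198459)) = -3.516847
s=0.700000, u=-3.516847:
  k1 = f(0.700000, -3.516847) = -3.520364
  k2 = f(1.050000, -4.748974) = -7.130585
  u ← -3.516847 + (0.35/2)·(-3.520364 + (-7.130585)) = -5.380763
u(1.05) ≈ -5.3808

-5.3808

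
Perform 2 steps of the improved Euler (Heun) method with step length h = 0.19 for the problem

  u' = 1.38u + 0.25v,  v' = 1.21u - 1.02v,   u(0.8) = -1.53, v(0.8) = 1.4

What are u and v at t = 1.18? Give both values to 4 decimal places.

Heun on (u,v): k1 = f(t_n, state_n); k2 = f(t_n + h, state_n + h·k1); state_{n+1} = state_n + (h/2)·(k1 + k2).
0.800000: (-1.530000, 1.400000)
  k1 = (-1.761400, -3.279300)
  predictor → (-1.864666, 0.776933)
  k2 = (-2.379006, -3.048718)
  → (-1.923339, 0.798838)
0.990000: (-1.923339, 0.798838)
  k1 = (-2.454498, -3.142055)
  predictor → (-2.389693, 0.201848)
  k2 = (-3.247314, -3.097414)
  → (-2.465011, 0.206089)
(u(1.18), v(1.18)) ≈ (-2.4650, 0.2061)

-2.4650, 0.2061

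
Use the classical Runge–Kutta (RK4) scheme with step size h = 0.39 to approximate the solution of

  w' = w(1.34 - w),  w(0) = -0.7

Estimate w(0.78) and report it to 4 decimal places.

-16.2408

RK4: k1 = f(s_n, w_n); k2 = f(s_n + h/2, w_n + (h/2)·k1); k3 = f(s_n + h/2, w_n + (h/2)·k2); k4 = f(s_n + h, w_n + h·k3); w_{n+1} = w_n + (h/6)·(k1 + 2k2 + 2k3 + k4).
s=0.000000, w=-0.700000:
  k1 = f(0.000000, -0.700000) = -1.428000
  k2 = f(0.195000, -0.978460) = -2.268520
  k3 = f(0.195000, -1.142361) = -2.835754
  k4 = f(0.390000, -1.805944) = -5.681399
  w ← -0.700000 + (0.39/6)·(k1 + 2k2 + 2k3 + k4) = -1.825667
s=0.390000, w=-1.825667:
  k1 = f(0.390000, -1.825667) = -5.779452
  k2 = f(0.585000, -2.952660) = -12.674764
  k3 = f(0.585000, -4.297246) = -24.224628
  k4 = f(0.780000, -11.273272) = -142.192839
  w ← -1.825667 + (0.39/6)·(k1 + 2k2 + 2k3 + k4) = -16.240787
w(0.78) ≈ -16.2408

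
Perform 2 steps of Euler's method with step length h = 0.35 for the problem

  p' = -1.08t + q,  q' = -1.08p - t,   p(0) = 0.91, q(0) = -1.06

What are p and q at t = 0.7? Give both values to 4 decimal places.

-0.0847, -1.7302

Euler on (p,q): p_{n+1} = p_n + h·p', q_{n+1} = q_n + h·q'.
0.000000: (0.910000, -1.060000); f=(-1.060000, -0.982800) → (0.539000, -1.403980)
0.350000: (0.539000, -1.403980); f=(-1.781980, -0.932120) → (-0.084693, -1.730222)
(p(0.7), q(0.7)) ≈ (-0.0847, -1.7302)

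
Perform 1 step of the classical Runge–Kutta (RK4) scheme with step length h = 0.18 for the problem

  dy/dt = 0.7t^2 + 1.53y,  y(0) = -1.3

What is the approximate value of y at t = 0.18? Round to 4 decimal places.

-1.7107

RK4: k1 = f(t_n, y_n); k2 = f(t_n + h/2, y_n + (h/2)·k1); k3 = f(t_n + h/2, y_n + (h/2)·k2); k4 = f(t_n + h, y_n + h·k3); y_{n+1} = y_n + (h/6)·(k1 + 2k2 + 2k3 + k4).
t=0.000000, y=-1.300000:
  k1 = f(0.000000, -1.300000) = -1.989000
  k2 = f(0.090000, -1.479010) = -2.257215
  k3 = f(0.090000, -1.503149) = -2.294149
  k4 = f(0.180000, -1.712947) = -2.598129
  y ← -1.300000 + (0.18/6)·(k1 + 2k2 + 2k3 + k4) = -1.710696
y(0.18) ≈ -1.7107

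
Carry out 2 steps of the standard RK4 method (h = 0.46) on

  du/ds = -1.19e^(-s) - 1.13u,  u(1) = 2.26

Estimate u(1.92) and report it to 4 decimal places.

0.6488

RK4: k1 = f(s_n, u_n); k2 = f(s_n + h/2, u_n + (h/2)·k1); k3 = f(s_n + h/2, u_n + (h/2)·k2); k4 = f(s_n + h, u_n + h·k3); u_{n+1} = u_n + (h/6)·(k1 + 2k2 + 2k3 + k4).
s=1.000000, u=2.260000:
  k1 = f(1.000000, 2.260000) = -2.991577
  k2 = f(1.230000, 1.571937) = -2.124117
  k3 = f(1.230000, 1.771453) = -2.349570
  k4 = f(1.460000, 1.179198) = -1.608855
  u ← 2.260000 + (0.46/6)·(k1 + 2k2 + 2k3 + k4) = 1.221335
s=1.460000, u=1.221335:
  k1 = f(1.460000, 1.221335) = -1.656470
  k2 = f(1.690000, 0.840347) = -1.169170
  k3 = f(1.690000, 0.952426) = -1.295819
  k4 = f(1.920000, 0.625258) = -0.881004
  u ← 1.221335 + (0.46/6)·(k1 + 2k2 + 2k3 + k4) = 0.648830
u(1.92) ≈ 0.6488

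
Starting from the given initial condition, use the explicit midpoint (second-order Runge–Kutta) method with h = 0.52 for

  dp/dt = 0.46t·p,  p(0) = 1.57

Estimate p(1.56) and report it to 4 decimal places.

2.6968

Midpoint: k1 = f(t_n, p_n); k2 = f(t_n + h/2, p_n + (h/2)·k1); p_{n+1} = p_n + h·k2.
t=0.000000, p=1.570000:
  k1 = f(0.000000, 1.570000) = 0.000000
  k2 = f(0.260000, 1.570000) = 0.187772
  p ← 1.570000 + 0.52·0.187772 = 1.667641
t=0.520000, p=1.667641:
  k1 = f(0.520000, 1.667641) = 0.398900
  k2 = f(0.780000, 1.771355) = 0.635562
  p ← 1.667641 + 0.52·0.635562 = 1.998134
t=1.040000, p=1.998134:
  k1 = f(1.040000, 1.998134) = 0.955907
  k2 = f(1.300000, 2.246670) = 1.343508
  p ← 1.998134 + 0.52·1.343508 = 2.696758
p(1.56) ≈ 2.6968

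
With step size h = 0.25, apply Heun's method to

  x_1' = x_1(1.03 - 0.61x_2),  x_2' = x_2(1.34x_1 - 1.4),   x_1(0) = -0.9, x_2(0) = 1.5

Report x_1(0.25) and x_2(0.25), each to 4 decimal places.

Heun on (x_1,x_2): k1 = f(s_n, state_n); k2 = f(s_n + h, state_n + h·k1); state_{n+1} = state_n + (h/2)·(k1 + k2).
0.000000: (-0.900000, 1.500000)
  k1 = (-0.103500, -3.909000)
  predictor → (-0.925875, 0.522750)
  k2 = (-0.658411, -1.380412)
  → (-0.995239, 0.838824)
(x_1(0.25), x_2(0.25)) ≈ (-0.9952, 0.8388)

-0.9952, 0.8388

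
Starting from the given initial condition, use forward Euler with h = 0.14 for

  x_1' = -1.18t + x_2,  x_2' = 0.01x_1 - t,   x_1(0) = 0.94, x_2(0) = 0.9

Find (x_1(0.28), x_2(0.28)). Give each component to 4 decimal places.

Euler on (x_1,x_2): x_1_{n+1} = x_1_n + h·x_1', x_2_{n+1} = x_2_n + h·x_2'.
0.000000: (0.940000, 0.900000); f=(0.900000, 0.009400) → (1.066000, 0.901316)
0.140000: (1.066000, 0.901316); f=(0.736116, -0.129340) → (1.169056, 0.883208)
(x_1(0.28), x_2(0.28)) ≈ (1.1691, 0.8832)

1.1691, 0.8832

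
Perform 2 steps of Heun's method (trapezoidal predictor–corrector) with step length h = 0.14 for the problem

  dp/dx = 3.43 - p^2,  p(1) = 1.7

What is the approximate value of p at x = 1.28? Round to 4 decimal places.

Heun: k1 = f(x_n, p_n); k2 = f(x_n + h, p_n + h·k1); p_{n+1} = p_n + (h/2)·(k1 + k2).
x=1.000000, p=1.700000:
  k1 = f(1.000000, 1.700000) = 0.540000
  k2 = f(1.140000, 1.775600) = 0.277245
  p ← 1.700000 + (0.14/2)·(0.540000 + 0.277245) = 1.757207
x=1.140000, p=1.757207:
  k1 = f(1.140000, 1.757207) = 0.342223
  k2 = f(1.280000, 1.805118) = 0.171548
  p ← 1.757207 + (0.14/2)·(0.342223 + 0.171548) = 1.793171
p(1.28) ≈ 1.7932

1.7932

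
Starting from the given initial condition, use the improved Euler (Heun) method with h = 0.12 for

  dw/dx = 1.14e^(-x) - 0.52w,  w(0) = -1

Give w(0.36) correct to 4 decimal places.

-0.5171

Heun: k1 = f(x_n, w_n); k2 = f(x_n + h, w_n + h·k1); w_{n+1} = w_n + (h/2)·(k1 + k2).
x=0.000000, w=-1.000000:
  k1 = f(0.000000, -1.000000) = 1.660000
  k2 = f(0.120000, -0.800800) = 1.427505
  w ← -1.000000 + (0.12/2)·(1.660000 + 1.427505) = -0.814750
x=0.120000, w=-0.814750:
  k1 = f(0.120000, -0.814750) = 1.434759
  k2 = f(0.240000, -0.642579) = 1.230897
  w ← -0.814750 + (0.12/2)·(1.434759 + 1.230897) = -0.654810
x=0.240000, w=-0.654810:
  k1 = f(0.240000, -0.654810) = 1.237257
  k2 = f(0.360000, -0.506339) = 1.058648
  w ← -0.654810 + (0.12/2)·(1.237257 + 1.058648) = -0.517056
w(0.36) ≈ -0.5171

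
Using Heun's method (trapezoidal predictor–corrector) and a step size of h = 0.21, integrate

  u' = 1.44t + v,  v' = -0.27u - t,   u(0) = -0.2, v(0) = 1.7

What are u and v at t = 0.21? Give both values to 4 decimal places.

Heun on (u,v): k1 = f(t_n, state_n); k2 = f(t_n + h, state_n + h·k1); state_{n+1} = state_n + (h/2)·(k1 + k2).
0.000000: (-0.200000, 1.700000)
  k1 = (1.700000, 0.054000)
  predictor → (0.157000, 1.711340)
  k2 = (2.013740, -0.252390)
  → (0.189943, 1.679169)
(u(0.21), v(0.21)) ≈ (0.1899, 1.6792)

0.1899, 1.6792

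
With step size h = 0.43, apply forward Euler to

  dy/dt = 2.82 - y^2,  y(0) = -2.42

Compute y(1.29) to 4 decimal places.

-38.2026

Euler: y_{n+1} = y_n + h·f(t_n, y_n).
t=0.000000, y=-2.420000: f=-3.036400 → y ← -2.420000 + 0.43·(-3.036400) = -3.725652
t=0.430000, y=-3.725652: f=-11.060483 → y ← -3.725652 + 0.43·(-11.060483) = -8.481660
t=0.860000, y=-8.481660: f=-69.118550 → y ← -8.481660 + 0.43·(-69.118550) = -38.202636
y(1.29) ≈ -38.2026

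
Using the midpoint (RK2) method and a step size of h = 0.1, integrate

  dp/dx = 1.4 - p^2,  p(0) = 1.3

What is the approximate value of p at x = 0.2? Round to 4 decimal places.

Midpoint: k1 = f(x_n, p_n); k2 = f(x_n + h/2, p_n + (h/2)·k1); p_{n+1} = p_n + h·k2.
x=0.000000, p=1.300000:
  k1 = f(0.000000, 1.300000) = -0.290000
  k2 = f(0.050000, 1.285500) = -0.252510
  p ← 1.300000 + 0.1·(-0.252510) = 1.274749
x=0.100000, p=1.274749:
  k1 = f(0.100000, 1.274749) = -0.224985
  k2 = f(0.150000, 1.263500) = -0.196432
  p ← 1.274749 + 0.1·(-0.196432) = 1.255106
p(0.2) ≈ 1.2551

1.2551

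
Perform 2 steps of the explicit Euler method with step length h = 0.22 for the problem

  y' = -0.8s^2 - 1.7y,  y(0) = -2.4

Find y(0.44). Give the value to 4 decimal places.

Euler: y_{n+1} = y_n + h·f(s_n, y_n).
s=0.000000, y=-2.400000: f=4.080000 → y ← -2.400000 + 0.22·4.080000 = -1.502400
s=0.220000, y=-1.502400: f=2.515360 → y ← -1.502400 + 0.22·2.515360 = -0.949021
y(0.44) ≈ -0.9490

-0.9490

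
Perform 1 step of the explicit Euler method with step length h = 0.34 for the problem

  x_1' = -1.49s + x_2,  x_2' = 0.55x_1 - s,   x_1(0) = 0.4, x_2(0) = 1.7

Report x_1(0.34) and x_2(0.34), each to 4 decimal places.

0.9780, 1.7748

Euler on (x_1,x_2): x_1_{n+1} = x_1_n + h·x_1', x_2_{n+1} = x_2_n + h·x_2'.
0.000000: (0.400000, 1.700000); f=(1.700000, 0.220000) → (0.978000, 1.774800)
(x_1(0.34), x_2(0.34)) ≈ (0.9780, 1.7748)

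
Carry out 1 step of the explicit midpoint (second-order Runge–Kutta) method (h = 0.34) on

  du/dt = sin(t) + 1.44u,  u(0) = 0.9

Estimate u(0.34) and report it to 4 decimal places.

Midpoint: k1 = f(t_n, u_n); k2 = f(t_n + h/2, u_n + (h/2)·k1); u_{n+1} = u_n + h·k2.
t=0.000000, u=0.900000:
  k1 = f(0.000000, 0.900000) = 1.296000
  k2 = f(0.170000, 1.120320) = 1.782443
  u ← 0.900000 + 0.34·1.782443 = 1.506031
u(0.34) ≈ 1.5060

1.5060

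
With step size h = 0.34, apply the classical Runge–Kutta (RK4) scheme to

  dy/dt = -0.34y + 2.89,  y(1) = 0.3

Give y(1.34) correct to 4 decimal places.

1.1952

RK4: k1 = f(t_n, y_n); k2 = f(t_n + h/2, y_n + (h/2)·k1); k3 = f(t_n + h/2, y_n + (h/2)·k2); k4 = f(t_n + h, y_n + h·k3); y_{n+1} = y_n + (h/6)·(k1 + 2k2 + 2k3 + k4).
t=1.000000, y=0.300000:
  k1 = f(1.000000, 0.300000) = 2.788000
  k2 = f(1.170000, 0.773960) = 2.626854
  k3 = f(1.170000, 0.746565) = 2.636168
  k4 = f(1.340000, 1.196297) = 2.483259
  y ← 0.300000 + (0.34/6)·(k1 + 2k2 + 2k3 + k4) = 1.195180
y(1.34) ≈ 1.1952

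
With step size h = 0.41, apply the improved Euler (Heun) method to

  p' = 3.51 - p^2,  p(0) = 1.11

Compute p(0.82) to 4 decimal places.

Heun: k1 = f(s_n, p_n); k2 = f(s_n + h, p_n + h·k1); p_{n+1} = p_n + (h/2)·(k1 + k2).
s=0.000000, p=1.110000:
  k1 = f(0.000000, 1.110000) = 2.277900
  k2 = f(0.410000, 2.043939) = -0.667687
  p ← 1.110000 + (0.41/2)·(2.277900 + (-0.667687)) = 1.440094
s=0.410000, p=1.440094:
  k1 = f(0.410000, 1.440094) = 1.436130
  k2 = f(0.820000, 2.028907) = -0.606464
  p ← 1.440094 + (0.41/2)·(1.436130 + (-0.606464)) = 1.610175
p(0.82) ≈ 1.6102

1.6102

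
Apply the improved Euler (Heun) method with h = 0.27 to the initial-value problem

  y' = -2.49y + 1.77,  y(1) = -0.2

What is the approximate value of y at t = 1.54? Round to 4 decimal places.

Heun: k1 = f(t_n, y_n); k2 = f(t_n + h, y_n + h·k1); y_{n+1} = y_n + (h/2)·(k1 + k2).
t=1.000000, y=-0.200000:
  k1 = f(1.000000, -0.200000) = 2.268000
  k2 = f(1.270000, 0.412360) = 0.743224
  y ← -0.200000 + (0.27/2)·(2.268000 + 0.743224) = 0.206515
t=1.270000, y=0.206515:
  k1 = f(1.270000, 0.206515) = 1.255777
  k2 = f(1.540000, 0.545575) = 0.411518
  y ← 0.206515 + (0.27/2)·(1.255777 + 0.411518) = 0.431600
y(1.54) ≈ 0.4316

0.4316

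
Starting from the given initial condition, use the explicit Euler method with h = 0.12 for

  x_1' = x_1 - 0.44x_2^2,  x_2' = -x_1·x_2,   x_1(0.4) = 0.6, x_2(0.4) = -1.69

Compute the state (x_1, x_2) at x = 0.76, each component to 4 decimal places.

0.3942, -1.3902

Euler on (x_1,x_2): x_1_{n+1} = x_1_n + h·x_1', x_2_{n+1} = x_2_n + h·x_2'.
0.400000: (0.600000, -1.690000); f=(-0.656684, 1.014000) → (0.521198, -1.568320)
0.520000: (0.521198, -1.568320); f=(-0.561038, 0.817405) → (0.453873, -1.470231)
0.640000: (0.453873, -1.470231); f=(-0.497222, 0.667299) → (0.394207, -1.390156)
(x_1(0.76), x_2(0.76)) ≈ (0.3942, -1.3902)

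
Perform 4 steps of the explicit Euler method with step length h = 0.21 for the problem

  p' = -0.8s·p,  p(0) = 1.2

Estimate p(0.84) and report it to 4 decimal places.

Euler: p_{n+1} = p_n + h·f(s_n, p_n).
s=0.000000, p=1.200000: f=0.000000 → p ← 1.200000 + 0.21·0.000000 = 1.200000
s=0.210000, p=1.200000: f=-0.201600 → p ← 1.200000 + 0.21·(-0.201600) = 1.157664
s=0.420000, p=1.157664: f=-0.388975 → p ← 1.157664 + 0.21·(-0.388975) = 1.075979
s=0.630000, p=1.075979: f=-0.542294 → p ← 1.075979 + 0.21·(-0.542294) = 0.962098
p(0.84) ≈ 0.9621

0.9621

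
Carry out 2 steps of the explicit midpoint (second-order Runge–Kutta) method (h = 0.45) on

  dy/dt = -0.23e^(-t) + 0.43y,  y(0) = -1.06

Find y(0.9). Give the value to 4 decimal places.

-1.7291

Midpoint: k1 = f(t_n, y_n); k2 = f(t_n + h/2, y_n + (h/2)·k1); y_{n+1} = y_n + h·k2.
t=0.000000, y=-1.060000:
  k1 = f(0.000000, -1.060000) = -0.685800
  k2 = f(0.225000, -1.214305) = -0.705810
  y ← -1.060000 + 0.45·(-0.705810) = -1.377614
t=0.450000, y=-1.377614:
  k1 = f(0.450000, -1.377614) = -0.739029
  k2 = f(0.675000, -1.543896) = -0.780981
  y ← -1.377614 + 0.45·(-0.780981) = -1.729056
y(0.9) ≈ -1.7291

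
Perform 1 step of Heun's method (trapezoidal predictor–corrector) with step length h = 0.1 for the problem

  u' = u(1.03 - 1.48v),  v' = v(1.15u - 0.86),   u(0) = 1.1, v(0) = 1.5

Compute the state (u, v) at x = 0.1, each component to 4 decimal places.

0.9725, 1.5502

Heun on (u,v): k1 = f(x_n, state_n); k2 = f(x_n + h, state_n + h·k1); state_{n+1} = state_n + (h/2)·(k1 + k2).
0.000000: (1.100000, 1.500000)
  k1 = (-1.309000, 0.607500)
  predictor → (0.969100, 1.560750)
  k2 = (-1.240361, 0.397156)
  → (0.972532, 1.550233)
(u(0.1), v(0.1)) ≈ (0.9725, 1.5502)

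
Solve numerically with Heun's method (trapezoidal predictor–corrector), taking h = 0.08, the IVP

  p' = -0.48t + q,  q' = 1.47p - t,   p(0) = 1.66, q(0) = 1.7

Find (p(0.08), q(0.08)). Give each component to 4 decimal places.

Heun on (p,q): k1 = f(t_n, state_n); k2 = f(t_n + h, state_n + h·k1); state_{n+1} = state_n + (h/2)·(k1 + k2).
0.000000: (1.660000, 1.700000)
  k1 = (1.700000, 2.440200)
  predictor → (1.796000, 1.895216)
  k2 = (1.856816, 2.560120)
  → (1.802273, 1.900013)
(p(0.08), q(0.08)) ≈ (1.8023, 1.9000)

1.8023, 1.9000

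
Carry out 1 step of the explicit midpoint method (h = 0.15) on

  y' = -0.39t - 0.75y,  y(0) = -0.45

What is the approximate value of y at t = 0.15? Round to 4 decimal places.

Midpoint: k1 = f(t_n, y_n); k2 = f(t_n + h/2, y_n + (h/2)·k1); y_{n+1} = y_n + h·k2.
t=0.000000, y=-0.450000:
  k1 = f(0.000000, -0.450000) = 0.337500
  k2 = f(0.075000, -0.424687) = 0.289266
  y ← -0.450000 + 0.15·0.289266 = -0.406610
y(0.15) ≈ -0.4066

-0.4066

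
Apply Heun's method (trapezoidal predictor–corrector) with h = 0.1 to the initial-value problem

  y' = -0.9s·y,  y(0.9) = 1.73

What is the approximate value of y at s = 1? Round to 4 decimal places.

1.5884

Heun: k1 = f(s_n, y_n); k2 = f(s_n + h, y_n + h·k1); y_{n+1} = y_n + (h/2)·(k1 + k2).
s=0.900000, y=1.730000:
  k1 = f(0.900000, 1.730000) = -1.401300
  k2 = f(1.000000, 1.589870) = -1.430883
  y ← 1.730000 + (0.1/2)·(-1.401300 + (-1.430883)) = 1.588391
y(1) ≈ 1.5884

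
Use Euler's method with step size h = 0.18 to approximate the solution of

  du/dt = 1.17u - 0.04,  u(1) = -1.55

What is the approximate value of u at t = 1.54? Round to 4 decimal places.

Euler: u_{n+1} = u_n + h·f(t_n, u_n).
t=1.000000, u=-1.550000: f=-1.853500 → u ← -1.550000 + 0.18·(-1.853500) = -1.883630
t=1.180000, u=-1.883630: f=-2.243847 → u ← -1.883630 + 0.18·(-2.243847) = -2.287522
t=1.360000, u=-2.287522: f=-2.716401 → u ← -2.287522 + 0.18·(-2.716401) = -2.776475
u(1.54) ≈ -2.7765

-2.7765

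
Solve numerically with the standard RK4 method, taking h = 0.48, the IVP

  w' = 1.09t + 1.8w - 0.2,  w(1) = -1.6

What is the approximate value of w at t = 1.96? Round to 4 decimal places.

-5.7249

RK4: k1 = f(t_n, w_n); k2 = f(t_n + h/2, w_n + (h/2)·k1); k3 = f(t_n + h/2, w_n + (h/2)·k2); k4 = f(t_n + h, w_n + h·k3); w_{n+1} = w_n + (h/6)·(k1 + 2k2 + 2k3 + k4).
t=1.000000, w=-1.600000:
  k1 = f(1.000000, -1.600000) = -1.990000
  k2 = f(1.240000, -2.077600) = -2.588080
  k3 = f(1.240000, -2.221139) = -2.846451
  k4 = f(1.480000, -2.966296) = -3.926133
  w ← -1.600000 + (0.48/6)·(k1 + 2k2 + 2k3 + k4) = -2.942816
t=1.480000, w=-2.942816:
  k1 = f(1.480000, -2.942816) = -3.883868
  k2 = f(1.720000, -3.874944) = -5.300099
  k3 = f(1.720000, -4.214839) = -5.911911
  k4 = f(1.960000, -5.780533) = -8.468559
  w ← -2.942816 + (0.48/6)·(k1 + 2k2 + 2k3 + k4) = -5.724931
w(1.96) ≈ -5.7249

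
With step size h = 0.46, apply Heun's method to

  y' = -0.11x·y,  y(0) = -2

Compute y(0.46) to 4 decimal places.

-1.9767

Heun: k1 = f(x_n, y_n); k2 = f(x_n + h, y_n + h·k1); y_{n+1} = y_n + (h/2)·(k1 + k2).
x=0.000000, y=-2.000000:
  k1 = f(0.000000, -2.000000) = 0.000000
  k2 = f(0.460000, -2.000000) = 0.101200
  y ← -2.000000 + (0.46/2)·(0.000000 + 0.101200) = -1.976724
y(0.46) ≈ -1.9767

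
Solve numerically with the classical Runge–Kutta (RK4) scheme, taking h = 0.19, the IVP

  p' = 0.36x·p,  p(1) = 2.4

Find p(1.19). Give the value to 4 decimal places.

2.5867

RK4: k1 = f(x_n, p_n); k2 = f(x_n + h/2, p_n + (h/2)·k1); k3 = f(x_n + h/2, p_n + (h/2)·k2); k4 = f(x_n + h, p_n + h·k3); p_{n+1} = p_n + (h/6)·(k1 + 2k2 + 2k3 + k4).
x=1.000000, p=2.400000:
  k1 = f(1.000000, 2.400000) = 0.864000
  k2 = f(1.095000, 2.482080) = 0.978436
  k3 = f(1.095000, 2.492951) = 0.982721
  k4 = f(1.190000, 2.586717) = 1.108150
  p ← 2.400000 + (0.19/6)·(k1 + 2k2 + 2k3 + k4) = 2.586658
p(1.19) ≈ 2.5867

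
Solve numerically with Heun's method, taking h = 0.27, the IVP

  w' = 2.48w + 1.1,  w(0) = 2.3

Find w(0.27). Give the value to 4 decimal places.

4.7521

Heun: k1 = f(s_n, w_n); k2 = f(s_n + h, w_n + h·k1); w_{n+1} = w_n + (h/2)·(k1 + k2).
s=0.000000, w=2.300000:
  k1 = f(0.000000, 2.300000) = 6.804000
  k2 = f(0.270000, 4.137080) = 11.359958
  w ← 2.300000 + (0.27/2)·(6.804000 + 11.359958) = 4.752134
w(0.27) ≈ 4.7521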